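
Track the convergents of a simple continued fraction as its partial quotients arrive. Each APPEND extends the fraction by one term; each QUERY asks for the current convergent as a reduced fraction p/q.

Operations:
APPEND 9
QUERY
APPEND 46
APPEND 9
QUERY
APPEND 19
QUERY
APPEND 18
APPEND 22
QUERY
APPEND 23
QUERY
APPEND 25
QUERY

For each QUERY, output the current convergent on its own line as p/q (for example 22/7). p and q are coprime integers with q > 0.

APPEND 9: p_0 = 9·1 + 0 = 9, q_0 = 9·0 + 1 = 1 → 9/1
APPEND 46: p_1 = 46·9 + 1 = 415, q_1 = 46·1 + 0 = 46 → 415/46
APPEND 9: p_2 = 9·415 + 9 = 3744, q_2 = 9·46 + 1 = 415 → 3744/415
APPEND 19: p_3 = 19·3744 + 415 = 71551, q_3 = 19·415 + 46 = 7931 → 71551/7931
APPEND 18: p_4 = 18·71551 + 3744 = 1291662, q_4 = 18·7931 + 415 = 143173 → 1291662/143173
APPEND 22: p_5 = 22·1291662 + 71551 = 28488115, q_5 = 22·143173 + 7931 = 3157737 → 28488115/3157737
APPEND 23: p_6 = 23·28488115 + 1291662 = 656518307, q_6 = 23·3157737 + 143173 = 72771124 → 656518307/72771124
APPEND 25: p_7 = 25·656518307 + 28488115 = 16441445790, q_7 = 25·72771124 + 3157737 = 1822435837 → 16441445790/1822435837

9/1
3744/415
71551/7931
28488115/3157737
656518307/72771124
16441445790/1822435837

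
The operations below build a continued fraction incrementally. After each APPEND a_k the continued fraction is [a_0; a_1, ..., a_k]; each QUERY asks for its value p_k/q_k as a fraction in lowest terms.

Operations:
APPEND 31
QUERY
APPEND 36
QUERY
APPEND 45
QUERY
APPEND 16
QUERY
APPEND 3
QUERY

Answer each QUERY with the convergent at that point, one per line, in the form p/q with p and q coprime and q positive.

31/1
1117/36
50296/1621
805853/25972
2467855/79537

APPEND 31: p_0 = 31·1 + 0 = 31, q_0 = 31·0 + 1 = 1 → 31/1
APPEND 36: p_1 = 36·31 + 1 = 1117, q_1 = 36·1 + 0 = 36 → 1117/36
APPEND 45: p_2 = 45·1117 + 31 = 50296, q_2 = 45·36 + 1 = 1621 → 50296/1621
APPEND 16: p_3 = 16·50296 + 1117 = 805853, q_3 = 16·1621 + 36 = 25972 → 805853/25972
APPEND 3: p_4 = 3·805853 + 50296 = 2467855, q_4 = 3·25972 + 1621 = 79537 → 2467855/79537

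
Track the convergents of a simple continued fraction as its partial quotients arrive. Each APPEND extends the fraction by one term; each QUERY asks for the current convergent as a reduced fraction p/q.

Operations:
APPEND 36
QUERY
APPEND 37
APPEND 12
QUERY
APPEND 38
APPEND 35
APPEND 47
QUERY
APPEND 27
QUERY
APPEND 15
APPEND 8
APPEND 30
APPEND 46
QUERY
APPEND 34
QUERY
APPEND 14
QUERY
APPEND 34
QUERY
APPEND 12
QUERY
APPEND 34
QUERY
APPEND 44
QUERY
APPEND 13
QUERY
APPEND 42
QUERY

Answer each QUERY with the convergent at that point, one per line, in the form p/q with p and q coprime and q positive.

36/1
16032/445
1005717158/27915677
27175748513/754316869
4571003444895635/126877278287017
155513415107616553/4316583674424240
2181758814951527377/60559048720226377
74335313123459547371/2063324240162121058
894205516296466095829/24820449930665679073
30477322867203306805557/845958621882795209540
1341896411673241965540337/37246999812773654898833
17475130674619348858829938/485056956187940308894369
735297384745685894036397733/20409639159706266628462331

APPEND 36: p_0 = 36·1 + 0 = 36, q_0 = 36·0 + 1 = 1 → 36/1
APPEND 37: p_1 = 37·36 + 1 = 1333, q_1 = 37·1 + 0 = 37 → 1333/37
APPEND 12: p_2 = 12·1333 + 36 = 16032, q_2 = 12·37 + 1 = 445 → 16032/445
APPEND 38: p_3 = 38·16032 + 1333 = 610549, q_3 = 38·445 + 37 = 16947 → 610549/16947
APPEND 35: p_4 = 35·610549 + 16032 = 21385247, q_4 = 35·16947 + 445 = 593590 → 21385247/593590
APPEND 47: p_5 = 47·21385247 + 610549 = 1005717158, q_5 = 47·593590 + 16947 = 27915677 → 1005717158/27915677
APPEND 27: p_6 = 27·1005717158 + 21385247 = 27175748513, q_6 = 27·27915677 + 593590 = 754316869 → 27175748513/754316869
APPEND 15: p_7 = 15·27175748513 + 1005717158 = 408641944853, q_7 = 15·754316869 + 27915677 = 11342668712 → 408641944853/11342668712
APPEND 8: p_8 = 8·408641944853 + 27175748513 = 3296311307337, q_8 = 8·11342668712 + 754316869 = 91495666565 → 3296311307337/91495666565
APPEND 30: p_9 = 30·3296311307337 + 408641944853 = 99297981164963, q_9 = 30·91495666565 + 11342668712 = 2756212665662 → 99297981164963/2756212665662
APPEND 46: p_10 = 46·99297981164963 + 3296311307337 = 4571003444895635, q_10 = 46·2756212665662 + 91495666565 = 126877278287017 → 4571003444895635/126877278287017
APPEND 34: p_11 = 34·4571003444895635 + 99297981164963 = 155513415107616553, q_11 = 34·126877278287017 + 2756212665662 = 4316583674424240 → 155513415107616553/4316583674424240
APPEND 14: p_12 = 14·155513415107616553 + 4571003444895635 = 2181758814951527377, q_12 = 14·4316583674424240 + 126877278287017 = 60559048720226377 → 2181758814951527377/60559048720226377
APPEND 34: p_13 = 34·2181758814951527377 + 155513415107616553 = 74335313123459547371, q_13 = 34·60559048720226377 + 4316583674424240 = 2063324240162121058 → 74335313123459547371/2063324240162121058
APPEND 12: p_14 = 12·74335313123459547371 + 2181758814951527377 = 894205516296466095829, q_14 = 12·2063324240162121058 + 60559048720226377 = 24820449930665679073 → 894205516296466095829/24820449930665679073
APPEND 34: p_15 = 34·894205516296466095829 + 74335313123459547371 = 30477322867203306805557, q_15 = 34·24820449930665679073 + 2063324240162121058 = 845958621882795209540 → 30477322867203306805557/845958621882795209540
APPEND 44: p_16 = 44·30477322867203306805557 + 894205516296466095829 = 1341896411673241965540337, q_16 = 44·845958621882795209540 + 24820449930665679073 = 37246999812773654898833 → 1341896411673241965540337/37246999812773654898833
APPEND 13: p_17 = 13·1341896411673241965540337 + 30477322867203306805557 = 17475130674619348858829938, q_17 = 13·37246999812773654898833 + 845958621882795209540 = 485056956187940308894369 → 17475130674619348858829938/485056956187940308894369
APPEND 42: p_18 = 42·17475130674619348858829938 + 1341896411673241965540337 = 735297384745685894036397733, q_18 = 42·485056956187940308894369 + 37246999812773654898833 = 20409639159706266628462331 → 735297384745685894036397733/20409639159706266628462331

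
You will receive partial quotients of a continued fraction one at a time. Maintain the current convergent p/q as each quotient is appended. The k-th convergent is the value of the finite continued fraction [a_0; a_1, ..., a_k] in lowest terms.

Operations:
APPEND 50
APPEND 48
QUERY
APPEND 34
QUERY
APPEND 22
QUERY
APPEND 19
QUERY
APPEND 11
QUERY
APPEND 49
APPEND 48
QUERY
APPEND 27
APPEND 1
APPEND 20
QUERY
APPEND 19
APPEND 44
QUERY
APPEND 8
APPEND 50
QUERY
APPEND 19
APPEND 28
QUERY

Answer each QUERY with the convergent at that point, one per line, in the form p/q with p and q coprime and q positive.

APPEND 50: p_0 = 50·1 + 0 = 50, q_0 = 50·0 + 1 = 1 → 50/1
APPEND 48: p_1 = 48·50 + 1 = 2401, q_1 = 48·1 + 0 = 48 → 2401/48
APPEND 34: p_2 = 34·2401 + 50 = 81684, q_2 = 34·48 + 1 = 1633 → 81684/1633
APPEND 22: p_3 = 22·81684 + 2401 = 1799449, q_3 = 22·1633 + 48 = 35974 → 1799449/35974
APPEND 19: p_4 = 19·1799449 + 81684 = 34271215, q_4 = 19·35974 + 1633 = 685139 → 34271215/685139
APPEND 11: p_5 = 11·34271215 + 1799449 = 378782814, q_5 = 11·685139 + 35974 = 7572503 → 378782814/7572503
APPEND 49: p_6 = 49·378782814 + 34271215 = 18594629101, q_6 = 49·7572503 + 685139 = 371737786 → 18594629101/371737786
APPEND 48: p_7 = 48·18594629101 + 378782814 = 892920979662, q_7 = 48·371737786 + 7572503 = 17850986231 → 892920979662/17850986231
APPEND 27: p_8 = 27·892920979662 + 18594629101 = 24127461079975, q_8 = 27·17850986231 + 371737786 = 482348366023 → 24127461079975/482348366023
APPEND 1: p_9 = 1·24127461079975 + 892920979662 = 25020382059637, q_9 = 1·482348366023 + 17850986231 = 500199352254 → 25020382059637/500199352254
APPEND 20: p_10 = 20·25020382059637 + 24127461079975 = 524535102272715, q_10 = 20·500199352254 + 482348366023 = 10486335411103 → 524535102272715/10486335411103
APPEND 19: p_11 = 19·524535102272715 + 25020382059637 = 9991187325241222, q_11 = 19·10486335411103 + 500199352254 = 199740572163211 → 9991187325241222/199740572163211
APPEND 44: p_12 = 44·9991187325241222 + 524535102272715 = 440136777412886483, q_12 = 44·199740572163211 + 10486335411103 = 8799071510592387 → 440136777412886483/8799071510592387
APPEND 8: p_13 = 8·440136777412886483 + 9991187325241222 = 3531085406628333086, q_13 = 8·8799071510592387 + 199740572163211 = 70592312656902307 → 3531085406628333086/70592312656902307
APPEND 50: p_14 = 50·3531085406628333086 + 440136777412886483 = 176994407108829540783, q_14 = 50·70592312656902307 + 8799071510592387 = 3538414704355707737 → 176994407108829540783/3538414704355707737
APPEND 19: p_15 = 19·176994407108829540783 + 3531085406628333086 = 3366424820474389607963, q_15 = 19·3538414704355707737 + 70592312656902307 = 67300471695415349310 → 3366424820474389607963/67300471695415349310
APPEND 28: p_16 = 28·3366424820474389607963 + 176994407108829540783 = 94436889380391738563747, q_16 = 28·67300471695415349310 + 3538414704355707737 = 1887951622175985488417 → 94436889380391738563747/1887951622175985488417

2401/48
81684/1633
1799449/35974
34271215/685139
378782814/7572503
892920979662/17850986231
524535102272715/10486335411103
440136777412886483/8799071510592387
176994407108829540783/3538414704355707737
94436889380391738563747/1887951622175985488417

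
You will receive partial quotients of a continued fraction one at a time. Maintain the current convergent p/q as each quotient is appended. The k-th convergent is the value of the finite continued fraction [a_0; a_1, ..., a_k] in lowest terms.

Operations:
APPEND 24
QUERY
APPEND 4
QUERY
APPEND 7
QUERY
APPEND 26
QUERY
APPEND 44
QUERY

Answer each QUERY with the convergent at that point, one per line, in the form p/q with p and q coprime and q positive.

APPEND 24: p_0 = 24·1 + 0 = 24, q_0 = 24·0 + 1 = 1 → 24/1
APPEND 4: p_1 = 4·24 + 1 = 97, q_1 = 4·1 + 0 = 4 → 97/4
APPEND 7: p_2 = 7·97 + 24 = 703, q_2 = 7·4 + 1 = 29 → 703/29
APPEND 26: p_3 = 26·703 + 97 = 18375, q_3 = 26·29 + 4 = 758 → 18375/758
APPEND 44: p_4 = 44·18375 + 703 = 809203, q_4 = 44·758 + 29 = 33381 → 809203/33381

24/1
97/4
703/29
18375/758
809203/33381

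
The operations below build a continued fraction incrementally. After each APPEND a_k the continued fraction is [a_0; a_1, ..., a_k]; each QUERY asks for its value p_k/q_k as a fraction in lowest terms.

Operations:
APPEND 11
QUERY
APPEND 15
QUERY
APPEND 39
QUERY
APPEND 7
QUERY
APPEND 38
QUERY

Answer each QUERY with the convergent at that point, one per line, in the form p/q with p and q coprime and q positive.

APPEND 11: p_0 = 11·1 + 0 = 11, q_0 = 11·0 + 1 = 1 → 11/1
APPEND 15: p_1 = 15·11 + 1 = 166, q_1 = 15·1 + 0 = 15 → 166/15
APPEND 39: p_2 = 39·166 + 11 = 6485, q_2 = 39·15 + 1 = 586 → 6485/586
APPEND 7: p_3 = 7·6485 + 166 = 45561, q_3 = 7·586 + 15 = 4117 → 45561/4117
APPEND 38: p_4 = 38·45561 + 6485 = 1737803, q_4 = 38·4117 + 586 = 157032 → 1737803/157032

11/1
166/15
6485/586
45561/4117
1737803/157032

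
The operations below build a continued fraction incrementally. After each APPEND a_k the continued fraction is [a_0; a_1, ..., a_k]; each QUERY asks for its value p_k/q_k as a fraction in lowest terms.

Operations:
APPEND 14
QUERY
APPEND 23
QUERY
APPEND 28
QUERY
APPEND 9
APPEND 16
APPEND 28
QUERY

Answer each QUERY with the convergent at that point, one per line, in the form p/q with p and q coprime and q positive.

APPEND 14: p_0 = 14·1 + 0 = 14, q_0 = 14·0 + 1 = 1 → 14/1
APPEND 23: p_1 = 23·14 + 1 = 323, q_1 = 23·1 + 0 = 23 → 323/23
APPEND 28: p_2 = 28·323 + 14 = 9058, q_2 = 28·23 + 1 = 645 → 9058/645
APPEND 9: p_3 = 9·9058 + 323 = 81845, q_3 = 9·645 + 23 = 5828 → 81845/5828
APPEND 16: p_4 = 16·81845 + 9058 = 1318578, q_4 = 16·5828 + 645 = 93893 → 1318578/93893
APPEND 28: p_5 = 28·1318578 + 81845 = 37002029, q_5 = 28·93893 + 5828 = 2634832 → 37002029/2634832

14/1
323/23
9058/645
37002029/2634832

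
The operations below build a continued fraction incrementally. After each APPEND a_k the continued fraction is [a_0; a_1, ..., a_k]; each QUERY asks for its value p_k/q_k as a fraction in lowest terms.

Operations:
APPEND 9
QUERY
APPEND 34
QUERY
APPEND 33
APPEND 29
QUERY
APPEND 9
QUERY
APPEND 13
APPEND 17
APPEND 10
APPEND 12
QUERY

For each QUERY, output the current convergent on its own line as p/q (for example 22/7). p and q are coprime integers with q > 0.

9/1
307/34
294367/32601
2659443/294532
72461876297/8025117045

APPEND 9: p_0 = 9·1 + 0 = 9, q_0 = 9·0 + 1 = 1 → 9/1
APPEND 34: p_1 = 34·9 + 1 = 307, q_1 = 34·1 + 0 = 34 → 307/34
APPEND 33: p_2 = 33·307 + 9 = 10140, q_2 = 33·34 + 1 = 1123 → 10140/1123
APPEND 29: p_3 = 29·10140 + 307 = 294367, q_3 = 29·1123 + 34 = 32601 → 294367/32601
APPEND 9: p_4 = 9·294367 + 10140 = 2659443, q_4 = 9·32601 + 1123 = 294532 → 2659443/294532
APPEND 13: p_5 = 13·2659443 + 294367 = 34867126, q_5 = 13·294532 + 32601 = 3861517 → 34867126/3861517
APPEND 17: p_6 = 17·34867126 + 2659443 = 595400585, q_6 = 17·3861517 + 294532 = 65940321 → 595400585/65940321
APPEND 10: p_7 = 10·595400585 + 34867126 = 5988872976, q_7 = 10·65940321 + 3861517 = 663264727 → 5988872976/663264727
APPEND 12: p_8 = 12·5988872976 + 595400585 = 72461876297, q_8 = 12·663264727 + 65940321 = 8025117045 → 72461876297/8025117045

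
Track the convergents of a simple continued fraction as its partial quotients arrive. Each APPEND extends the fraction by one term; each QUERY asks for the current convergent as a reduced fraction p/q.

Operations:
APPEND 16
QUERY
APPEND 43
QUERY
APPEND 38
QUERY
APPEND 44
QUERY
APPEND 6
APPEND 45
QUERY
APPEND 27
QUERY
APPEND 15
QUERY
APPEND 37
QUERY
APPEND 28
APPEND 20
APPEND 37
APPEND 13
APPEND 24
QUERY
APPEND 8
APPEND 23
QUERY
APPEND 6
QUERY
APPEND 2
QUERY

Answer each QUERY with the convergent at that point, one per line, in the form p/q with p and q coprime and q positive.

16/1
689/43
26198/1635
1153401/71983
313750581/19580968
8478212291/529119669
127486934946/7956376003
4725494805293/294915031780
30835928865338766215/1924450098030176059
5734103721117830707823/357861652762610081012
34652590491587527374834/2162645447126294394983
75039284704292885457491/4683152547015198870978

APPEND 16: p_0 = 16·1 + 0 = 16, q_0 = 16·0 + 1 = 1 → 16/1
APPEND 43: p_1 = 43·16 + 1 = 689, q_1 = 43·1 + 0 = 43 → 689/43
APPEND 38: p_2 = 38·689 + 16 = 26198, q_2 = 38·43 + 1 = 1635 → 26198/1635
APPEND 44: p_3 = 44·26198 + 689 = 1153401, q_3 = 44·1635 + 43 = 71983 → 1153401/71983
APPEND 6: p_4 = 6·1153401 + 26198 = 6946604, q_4 = 6·71983 + 1635 = 433533 → 6946604/433533
APPEND 45: p_5 = 45·6946604 + 1153401 = 313750581, q_5 = 45·433533 + 71983 = 19580968 → 313750581/19580968
APPEND 27: p_6 = 27·313750581 + 6946604 = 8478212291, q_6 = 27·19580968 + 433533 = 529119669 → 8478212291/529119669
APPEND 15: p_7 = 15·8478212291 + 313750581 = 127486934946, q_7 = 15·529119669 + 19580968 = 7956376003 → 127486934946/7956376003
APPEND 37: p_8 = 37·127486934946 + 8478212291 = 4725494805293, q_8 = 37·7956376003 + 529119669 = 294915031780 → 4725494805293/294915031780
APPEND 28: p_9 = 28·4725494805293 + 127486934946 = 132441341483150, q_9 = 28·294915031780 + 7956376003 = 8265577265843 → 132441341483150/8265577265843
APPEND 20: p_10 = 20·132441341483150 + 4725494805293 = 2653552324468293, q_10 = 20·8265577265843 + 294915031780 = 165606460348640 → 2653552324468293/165606460348640
APPEND 37: p_11 = 37·2653552324468293 + 132441341483150 = 98313877346809991, q_11 = 37·165606460348640 + 8265577265843 = 6135704610165523 → 98313877346809991/6135704610165523
APPEND 13: p_12 = 13·98313877346809991 + 2653552324468293 = 1280733957832998176, q_12 = 13·6135704610165523 + 165606460348640 = 79929766392500439 → 1280733957832998176/79929766392500439
APPEND 24: p_13 = 24·1280733957832998176 + 98313877346809991 = 30835928865338766215, q_13 = 24·79929766392500439 + 6135704610165523 = 1924450098030176059 → 30835928865338766215/1924450098030176059
APPEND 8: p_14 = 8·30835928865338766215 + 1280733957832998176 = 247968164880543127896, q_14 = 8·1924450098030176059 + 79929766392500439 = 15475530550633908911 → 247968164880543127896/15475530550633908911
APPEND 23: p_15 = 23·247968164880543127896 + 30835928865338766215 = 5734103721117830707823, q_15 = 23·15475530550633908911 + 1924450098030176059 = 357861652762610081012 → 5734103721117830707823/357861652762610081012
APPEND 6: p_16 = 6·5734103721117830707823 + 247968164880543127896 = 34652590491587527374834, q_16 = 6·357861652762610081012 + 15475530550633908911 = 2162645447126294394983 → 34652590491587527374834/2162645447126294394983
APPEND 2: p_17 = 2·34652590491587527374834 + 5734103721117830707823 = 75039284704292885457491, q_17 = 2·2162645447126294394983 + 357861652762610081012 = 4683152547015198870978 → 75039284704292885457491/4683152547015198870978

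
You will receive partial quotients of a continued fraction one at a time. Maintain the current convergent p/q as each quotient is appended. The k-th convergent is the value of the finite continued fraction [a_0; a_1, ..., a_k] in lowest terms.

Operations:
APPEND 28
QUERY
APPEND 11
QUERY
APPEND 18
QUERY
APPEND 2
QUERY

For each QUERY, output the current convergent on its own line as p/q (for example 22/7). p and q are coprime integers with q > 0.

28/1
309/11
5590/199
11489/409

APPEND 28: p_0 = 28·1 + 0 = 28, q_0 = 28·0 + 1 = 1 → 28/1
APPEND 11: p_1 = 11·28 + 1 = 309, q_1 = 11·1 + 0 = 11 → 309/11
APPEND 18: p_2 = 18·309 + 28 = 5590, q_2 = 18·11 + 1 = 199 → 5590/199
APPEND 2: p_3 = 2·5590 + 309 = 11489, q_3 = 2·199 + 11 = 409 → 11489/409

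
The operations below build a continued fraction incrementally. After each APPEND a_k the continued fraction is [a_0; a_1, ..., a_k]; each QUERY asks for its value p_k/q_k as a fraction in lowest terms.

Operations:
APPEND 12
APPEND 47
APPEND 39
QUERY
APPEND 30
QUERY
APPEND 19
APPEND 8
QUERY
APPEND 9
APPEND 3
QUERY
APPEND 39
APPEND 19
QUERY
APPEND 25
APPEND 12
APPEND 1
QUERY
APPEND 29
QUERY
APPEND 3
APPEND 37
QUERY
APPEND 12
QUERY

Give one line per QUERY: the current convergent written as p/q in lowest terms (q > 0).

22047/1834
661975/55067
101458551/8439923
2878638144/239462165
2153538306937/179144067296
703524992045373/58523374352533
21051798111073618/1751213212861741
2383831813145924017/198301244691558713
28669840677076354431/2384927099311642312

APPEND 12: p_0 = 12·1 + 0 = 12, q_0 = 12·0 + 1 = 1 → 12/1
APPEND 47: p_1 = 47·12 + 1 = 565, q_1 = 47·1 + 0 = 47 → 565/47
APPEND 39: p_2 = 39·565 + 12 = 22047, q_2 = 39·47 + 1 = 1834 → 22047/1834
APPEND 30: p_3 = 30·22047 + 565 = 661975, q_3 = 30·1834 + 47 = 55067 → 661975/55067
APPEND 19: p_4 = 19·661975 + 22047 = 12599572, q_4 = 19·55067 + 1834 = 1048107 → 12599572/1048107
APPEND 8: p_5 = 8·12599572 + 661975 = 101458551, q_5 = 8·1048107 + 55067 = 8439923 → 101458551/8439923
APPEND 9: p_6 = 9·101458551 + 12599572 = 925726531, q_6 = 9·8439923 + 1048107 = 77007414 → 925726531/77007414
APPEND 3: p_7 = 3·925726531 + 101458551 = 2878638144, q_7 = 3·77007414 + 8439923 = 239462165 → 2878638144/239462165
APPEND 39: p_8 = 39·2878638144 + 925726531 = 113192614147, q_8 = 39·239462165 + 77007414 = 9416031849 → 113192614147/9416031849
APPEND 19: p_9 = 19·113192614147 + 2878638144 = 2153538306937, q_9 = 19·9416031849 + 239462165 = 179144067296 → 2153538306937/179144067296
APPEND 25: p_10 = 25·2153538306937 + 113192614147 = 53951650287572, q_10 = 25·179144067296 + 9416031849 = 4488017714249 → 53951650287572/4488017714249
APPEND 12: p_11 = 12·53951650287572 + 2153538306937 = 649573341757801, q_11 = 12·4488017714249 + 179144067296 = 54035356638284 → 649573341757801/54035356638284
APPEND 1: p_12 = 1·649573341757801 + 53951650287572 = 703524992045373, q_12 = 1·54035356638284 + 4488017714249 = 58523374352533 → 703524992045373/58523374352533
APPEND 29: p_13 = 29·703524992045373 + 649573341757801 = 21051798111073618, q_13 = 29·58523374352533 + 54035356638284 = 1751213212861741 → 21051798111073618/1751213212861741
APPEND 3: p_14 = 3·21051798111073618 + 703524992045373 = 63858919325266227, q_14 = 3·1751213212861741 + 58523374352533 = 5312163012937756 → 63858919325266227/5312163012937756
APPEND 37: p_15 = 37·63858919325266227 + 21051798111073618 = 2383831813145924017, q_15 = 37·5312163012937756 + 1751213212861741 = 198301244691558713 → 2383831813145924017/198301244691558713
APPEND 12: p_16 = 12·2383831813145924017 + 63858919325266227 = 28669840677076354431, q_16 = 12·198301244691558713 + 5312163012937756 = 2384927099311642312 → 28669840677076354431/2384927099311642312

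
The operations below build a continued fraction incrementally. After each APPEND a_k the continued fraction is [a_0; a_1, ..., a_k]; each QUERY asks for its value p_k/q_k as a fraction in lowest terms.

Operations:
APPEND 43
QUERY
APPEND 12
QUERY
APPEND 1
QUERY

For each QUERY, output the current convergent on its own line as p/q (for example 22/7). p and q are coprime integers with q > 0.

43/1
517/12
560/13

APPEND 43: p_0 = 43·1 + 0 = 43, q_0 = 43·0 + 1 = 1 → 43/1
APPEND 12: p_1 = 12·43 + 1 = 517, q_1 = 12·1 + 0 = 12 → 517/12
APPEND 1: p_2 = 1·517 + 43 = 560, q_2 = 1·12 + 1 = 13 → 560/13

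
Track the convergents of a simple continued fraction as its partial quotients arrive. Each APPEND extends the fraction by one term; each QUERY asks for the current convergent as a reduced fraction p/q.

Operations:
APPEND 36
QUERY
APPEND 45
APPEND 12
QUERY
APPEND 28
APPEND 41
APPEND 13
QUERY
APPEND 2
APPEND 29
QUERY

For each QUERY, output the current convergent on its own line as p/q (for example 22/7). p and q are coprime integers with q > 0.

36/1
19488/541
292503534/8120095
17908995523/497165771

APPEND 36: p_0 = 36·1 + 0 = 36, q_0 = 36·0 + 1 = 1 → 36/1
APPEND 45: p_1 = 45·36 + 1 = 1621, q_1 = 45·1 + 0 = 45 → 1621/45
APPEND 12: p_2 = 12·1621 + 36 = 19488, q_2 = 12·45 + 1 = 541 → 19488/541
APPEND 28: p_3 = 28·19488 + 1621 = 547285, q_3 = 28·541 + 45 = 15193 → 547285/15193
APPEND 41: p_4 = 41·547285 + 19488 = 22458173, q_4 = 41·15193 + 541 = 623454 → 22458173/623454
APPEND 13: p_5 = 13·22458173 + 547285 = 292503534, q_5 = 13·623454 + 15193 = 8120095 → 292503534/8120095
APPEND 2: p_6 = 2·292503534 + 22458173 = 607465241, q_6 = 2·8120095 + 623454 = 16863644 → 607465241/16863644
APPEND 29: p_7 = 29·607465241 + 292503534 = 17908995523, q_7 = 29·16863644 + 8120095 = 497165771 → 17908995523/497165771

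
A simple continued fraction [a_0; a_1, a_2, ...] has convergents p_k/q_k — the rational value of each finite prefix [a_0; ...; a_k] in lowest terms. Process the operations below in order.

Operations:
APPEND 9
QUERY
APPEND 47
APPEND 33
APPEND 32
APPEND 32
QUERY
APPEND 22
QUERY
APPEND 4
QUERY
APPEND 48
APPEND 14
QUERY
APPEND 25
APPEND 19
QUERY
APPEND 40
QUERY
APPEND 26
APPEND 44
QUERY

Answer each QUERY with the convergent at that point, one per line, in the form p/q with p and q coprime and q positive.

APPEND 9: p_0 = 9·1 + 0 = 9, q_0 = 9·0 + 1 = 1 → 9/1
APPEND 47: p_1 = 47·9 + 1 = 424, q_1 = 47·1 + 0 = 47 → 424/47
APPEND 33: p_2 = 33·424 + 9 = 14001, q_2 = 33·47 + 1 = 1552 → 14001/1552
APPEND 32: p_3 = 32·14001 + 424 = 448456, q_3 = 32·1552 + 47 = 49711 → 448456/49711
APPEND 32: p_4 = 32·448456 + 14001 = 14364593, q_4 = 32·49711 + 1552 = 1592304 → 14364593/1592304
APPEND 22: p_5 = 22·14364593 + 448456 = 316469502, q_5 = 22·1592304 + 49711 = 35080399 → 316469502/35080399
APPEND 4: p_6 = 4·316469502 + 14364593 = 1280242601, q_6 = 4·35080399 + 1592304 = 141913900 → 1280242601/141913900
APPEND 48: p_7 = 48·1280242601 + 316469502 = 61768114350, q_7 = 48·141913900 + 35080399 = 6846947599 → 61768114350/6846947599
APPEND 14: p_8 = 14·61768114350 + 1280242601 = 866033843501, q_8 = 14·6846947599 + 141913900 = 95999180286 → 866033843501/95999180286
APPEND 25: p_9 = 25·866033843501 + 61768114350 = 21712614201875, q_9 = 25·95999180286 + 6846947599 = 2406826454749 → 21712614201875/2406826454749
APPEND 19: p_10 = 19·21712614201875 + 866033843501 = 413405703679126, q_10 = 19·2406826454749 + 95999180286 = 45825701820517 → 413405703679126/45825701820517
APPEND 40: p_11 = 40·413405703679126 + 21712614201875 = 16557940761366915, q_11 = 40·45825701820517 + 2406826454749 = 1835434899275429 → 16557940761366915/1835434899275429
APPEND 26: p_12 = 26·16557940761366915 + 413405703679126 = 430919865499218916, q_12 = 26·1835434899275429 + 45825701820517 = 47767133082981671 → 430919865499218916/47767133082981671
APPEND 44: p_13 = 44·430919865499218916 + 16557940761366915 = 18977032022726999219, q_13 = 44·47767133082981671 + 1835434899275429 = 2103589290550468953 → 18977032022726999219/2103589290550468953

9/1
14364593/1592304
316469502/35080399
1280242601/141913900
866033843501/95999180286
413405703679126/45825701820517
16557940761366915/1835434899275429
18977032022726999219/2103589290550468953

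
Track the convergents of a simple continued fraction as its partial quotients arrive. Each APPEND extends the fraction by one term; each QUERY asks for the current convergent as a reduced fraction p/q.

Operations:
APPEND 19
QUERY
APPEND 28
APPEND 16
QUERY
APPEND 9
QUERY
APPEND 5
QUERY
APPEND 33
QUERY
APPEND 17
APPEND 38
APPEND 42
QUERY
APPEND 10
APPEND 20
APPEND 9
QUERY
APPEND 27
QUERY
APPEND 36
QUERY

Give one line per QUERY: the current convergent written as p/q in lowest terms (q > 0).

APPEND 19: p_0 = 19·1 + 0 = 19, q_0 = 19·0 + 1 = 1 → 19/1
APPEND 28: p_1 = 28·19 + 1 = 533, q_1 = 28·1 + 0 = 28 → 533/28
APPEND 16: p_2 = 16·533 + 19 = 8547, q_2 = 16·28 + 1 = 449 → 8547/449
APPEND 9: p_3 = 9·8547 + 533 = 77456, q_3 = 9·449 + 28 = 4069 → 77456/4069
APPEND 5: p_4 = 5·77456 + 8547 = 395827, q_4 = 5·4069 + 449 = 20794 → 395827/20794
APPEND 33: p_5 = 33·395827 + 77456 = 13139747, q_5 = 33·20794 + 4069 = 690271 → 13139747/690271
APPEND 17: p_6 = 17·13139747 + 395827 = 223771526, q_6 = 17·690271 + 20794 = 11755401 → 223771526/11755401
APPEND 38: p_7 = 38·223771526 + 13139747 = 8516457735, q_7 = 38·11755401 + 690271 = 447395509 → 8516457735/447395509
APPEND 42: p_8 = 42·8516457735 + 223771526 = 357914996396, q_8 = 42·447395509 + 11755401 = 18802366779 → 357914996396/18802366779
APPEND 10: p_9 = 10·357914996396 + 8516457735 = 3587666421695, q_9 = 10·18802366779 + 447395509 = 188471063299 → 3587666421695/188471063299
APPEND 20: p_10 = 20·3587666421695 + 357914996396 = 72111243430296, q_10 = 20·188471063299 + 18802366779 = 3788223632759 → 72111243430296/3788223632759
APPEND 9: p_11 = 9·72111243430296 + 3587666421695 = 652588857294359, q_11 = 9·3788223632759 + 188471063299 = 34282483758130 → 652588857294359/34282483758130
APPEND 27: p_12 = 27·652588857294359 + 72111243430296 = 17692010390377989, q_12 = 27·34282483758130 + 3788223632759 = 929415285102269 → 17692010390377989/929415285102269
APPEND 36: p_13 = 36·17692010390377989 + 652588857294359 = 637564962910901963, q_13 = 36·929415285102269 + 34282483758130 = 33493232747439814 → 637564962910901963/33493232747439814

19/1
8547/449
77456/4069
395827/20794
13139747/690271
357914996396/18802366779
652588857294359/34282483758130
17692010390377989/929415285102269
637564962910901963/33493232747439814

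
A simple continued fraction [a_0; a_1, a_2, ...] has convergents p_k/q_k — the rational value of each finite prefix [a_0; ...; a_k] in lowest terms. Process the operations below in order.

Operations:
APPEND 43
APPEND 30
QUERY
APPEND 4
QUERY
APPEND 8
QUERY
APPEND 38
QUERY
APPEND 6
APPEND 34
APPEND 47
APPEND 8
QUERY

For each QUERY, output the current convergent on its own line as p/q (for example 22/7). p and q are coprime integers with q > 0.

APPEND 43: p_0 = 43·1 + 0 = 43, q_0 = 43·0 + 1 = 1 → 43/1
APPEND 30: p_1 = 30·43 + 1 = 1291, q_1 = 30·1 + 0 = 30 → 1291/30
APPEND 4: p_2 = 4·1291 + 43 = 5207, q_2 = 4·30 + 1 = 121 → 5207/121
APPEND 8: p_3 = 8·5207 + 1291 = 42947, q_3 = 8·121 + 30 = 998 → 42947/998
APPEND 38: p_4 = 38·42947 + 5207 = 1637193, q_4 = 38·998 + 121 = 38045 → 1637193/38045
APPEND 6: p_5 = 6·1637193 + 42947 = 9866105, q_5 = 6·38045 + 998 = 229268 → 9866105/229268
APPEND 34: p_6 = 34·9866105 + 1637193 = 337084763, q_6 = 34·229268 + 38045 = 7833157 → 337084763/7833157
APPEND 47: p_7 = 47·337084763 + 9866105 = 15852849966, q_7 = 47·7833157 + 229268 = 368387647 → 15852849966/368387647
APPEND 8: p_8 = 8·15852849966 + 337084763 = 127159884491, q_8 = 8·368387647 + 7833157 = 2954934333 → 127159884491/2954934333

1291/30
5207/121
42947/998
1637193/38045
127159884491/2954934333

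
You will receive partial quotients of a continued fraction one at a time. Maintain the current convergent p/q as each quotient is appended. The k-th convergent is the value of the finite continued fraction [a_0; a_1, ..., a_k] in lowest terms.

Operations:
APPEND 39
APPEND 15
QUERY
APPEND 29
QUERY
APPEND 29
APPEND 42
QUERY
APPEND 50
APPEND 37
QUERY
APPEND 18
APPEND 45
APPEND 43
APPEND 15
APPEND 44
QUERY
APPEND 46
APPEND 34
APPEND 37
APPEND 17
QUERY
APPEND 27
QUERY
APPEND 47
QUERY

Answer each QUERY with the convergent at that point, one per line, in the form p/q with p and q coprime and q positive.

586/15
17033/436
20787839/532114
38496588080/985411397
890551434366073068/22795774296032779
879168823255266456239221/22504409391358669369347
23789192017489051576192750/608940742767641519930431
1118971193645240690537298471/28642719319470510106099604

APPEND 39: p_0 = 39·1 + 0 = 39, q_0 = 39·0 + 1 = 1 → 39/1
APPEND 15: p_1 = 15·39 + 1 = 586, q_1 = 15·1 + 0 = 15 → 586/15
APPEND 29: p_2 = 29·586 + 39 = 17033, q_2 = 29·15 + 1 = 436 → 17033/436
APPEND 29: p_3 = 29·17033 + 586 = 494543, q_3 = 29·436 + 15 = 12659 → 494543/12659
APPEND 42: p_4 = 42·494543 + 17033 = 20787839, q_4 = 42·12659 + 436 = 532114 → 20787839/532114
APPEND 50: p_5 = 50·20787839 + 494543 = 1039886493, q_5 = 50·532114 + 12659 = 26618359 → 1039886493/26618359
APPEND 37: p_6 = 37·1039886493 + 20787839 = 38496588080, q_6 = 37·26618359 + 532114 = 985411397 → 38496588080/985411397
APPEND 18: p_7 = 18·38496588080 + 1039886493 = 693978471933, q_7 = 18·985411397 + 26618359 = 17764023505 → 693978471933/17764023505
APPEND 45: p_8 = 45·693978471933 + 38496588080 = 31267527825065, q_8 = 45·17764023505 + 985411397 = 800366469122 → 31267527825065/800366469122
APPEND 43: p_9 = 43·31267527825065 + 693978471933 = 1345197674949728, q_9 = 43·800366469122 + 17764023505 = 34433522195751 → 1345197674949728/34433522195751
APPEND 15: p_10 = 15·1345197674949728 + 31267527825065 = 20209232652070985, q_10 = 15·34433522195751 + 800366469122 = 517303199405387 → 20209232652070985/517303199405387
APPEND 44: p_11 = 44·20209232652070985 + 1345197674949728 = 890551434366073068, q_11 = 44·517303199405387 + 34433522195751 = 22795774296032779 → 890551434366073068/22795774296032779
APPEND 46: p_12 = 46·890551434366073068 + 20209232652070985 = 40985575213491432113, q_12 = 46·22795774296032779 + 517303199405387 = 1049122920816913221 → 40985575213491432113/1049122920816913221
APPEND 34: p_13 = 34·40985575213491432113 + 890551434366073068 = 1394400108693074764910, q_13 = 34·1049122920816913221 + 22795774296032779 = 35692975082071082293 → 1394400108693074764910/35692975082071082293
APPEND 37: p_14 = 37·1394400108693074764910 + 40985575213491432113 = 51633789596857257733783, q_14 = 37·35692975082071082293 + 1049122920816913221 = 1321689200957446958062 → 51633789596857257733783/1321689200957446958062
APPEND 17: p_15 = 17·51633789596857257733783 + 1394400108693074764910 = 879168823255266456239221, q_15 = 17·1321689200957446958062 + 35692975082071082293 = 22504409391358669369347 → 879168823255266456239221/22504409391358669369347
APPEND 27: p_16 = 27·879168823255266456239221 + 51633789596857257733783 = 23789192017489051576192750, q_16 = 27·22504409391358669369347 + 1321689200957446958062 = 608940742767641519930431 → 23789192017489051576192750/608940742767641519930431
APPEND 47: p_17 = 47·23789192017489051576192750 + 879168823255266456239221 = 1118971193645240690537298471, q_17 = 47·608940742767641519930431 + 22504409391358669369347 = 28642719319470510106099604 → 1118971193645240690537298471/28642719319470510106099604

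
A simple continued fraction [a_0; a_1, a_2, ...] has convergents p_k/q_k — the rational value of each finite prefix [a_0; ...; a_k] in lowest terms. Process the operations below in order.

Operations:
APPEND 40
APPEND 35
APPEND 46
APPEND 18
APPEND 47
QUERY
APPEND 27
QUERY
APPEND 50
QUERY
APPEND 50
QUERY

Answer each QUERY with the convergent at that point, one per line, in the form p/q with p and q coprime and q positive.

APPEND 40: p_0 = 40·1 + 0 = 40, q_0 = 40·0 + 1 = 1 → 40/1
APPEND 35: p_1 = 35·40 + 1 = 1401, q_1 = 35·1 + 0 = 35 → 1401/35
APPEND 46: p_2 = 46·1401 + 40 = 64486, q_2 = 46·35 + 1 = 1611 → 64486/1611
APPEND 18: p_3 = 18·64486 + 1401 = 1162149, q_3 = 18·1611 + 35 = 29033 → 1162149/29033
APPEND 47: p_4 = 47·1162149 + 64486 = 54685489, q_4 = 47·29033 + 1611 = 1366162 → 54685489/1366162
APPEND 27: p_5 = 27·54685489 + 1162149 = 1477670352, q_5 = 27·1366162 + 29033 = 36915407 → 1477670352/36915407
APPEND 50: p_6 = 50·1477670352 + 54685489 = 73938203089, q_6 = 50·36915407 + 1366162 = 1847136512 → 73938203089/1847136512
APPEND 50: p_7 = 50·73938203089 + 1477670352 = 3698387824802, q_7 = 50·1847136512 + 36915407 = 92393741007 → 3698387824802/92393741007

54685489/1366162
1477670352/36915407
73938203089/1847136512
3698387824802/92393741007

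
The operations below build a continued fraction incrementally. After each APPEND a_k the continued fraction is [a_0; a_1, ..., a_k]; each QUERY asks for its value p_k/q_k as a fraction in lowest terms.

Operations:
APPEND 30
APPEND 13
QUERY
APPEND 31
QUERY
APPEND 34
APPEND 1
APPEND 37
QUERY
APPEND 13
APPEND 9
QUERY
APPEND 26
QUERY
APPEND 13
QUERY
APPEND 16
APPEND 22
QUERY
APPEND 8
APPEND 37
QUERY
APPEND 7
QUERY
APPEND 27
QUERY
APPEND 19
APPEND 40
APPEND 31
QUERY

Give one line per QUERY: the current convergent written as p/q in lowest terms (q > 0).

APPEND 30: p_0 = 30·1 + 0 = 30, q_0 = 30·0 + 1 = 1 → 30/1
APPEND 13: p_1 = 13·30 + 1 = 391, q_1 = 13·1 + 0 = 13 → 391/13
APPEND 31: p_2 = 31·391 + 30 = 12151, q_2 = 31·13 + 1 = 404 → 12151/404
APPEND 34: p_3 = 34·12151 + 391 = 413525, q_3 = 34·404 + 13 = 13749 → 413525/13749
APPEND 1: p_4 = 1·413525 + 12151 = 425676, q_4 = 1·13749 + 404 = 14153 → 425676/14153
APPEND 37: p_5 = 37·425676 + 413525 = 16163537, q_5 = 37·14153 + 13749 = 537410 → 16163537/537410
APPEND 13: p_6 = 13·16163537 + 425676 = 210551657, q_6 = 13·537410 + 14153 = 7000483 → 210551657/7000483
APPEND 9: p_7 = 9·210551657 + 16163537 = 1911128450, q_7 = 9·7000483 + 537410 = 63541757 → 1911128450/63541757
APPEND 26: p_8 = 26·1911128450 + 210551657 = 49899891357, q_8 = 26·63541757 + 7000483 = 1659086165 → 49899891357/1659086165
APPEND 13: p_9 = 13·49899891357 + 1911128450 = 650609716091, q_9 = 13·1659086165 + 63541757 = 21631661902 → 650609716091/21631661902
APPEND 16: p_10 = 16·650609716091 + 49899891357 = 10459655348813, q_10 = 16·21631661902 + 1659086165 = 347765676597 → 10459655348813/347765676597
APPEND 22: p_11 = 22·10459655348813 + 650609716091 = 230763027389977, q_11 = 22·347765676597 + 21631661902 = 7672476547036 → 230763027389977/7672476547036
APPEND 8: p_12 = 8·230763027389977 + 10459655348813 = 1856563874468629, q_12 = 8·7672476547036 + 347765676597 = 61727578052885 → 1856563874468629/61727578052885
APPEND 37: p_13 = 37·1856563874468629 + 230763027389977 = 68923626382729250, q_13 = 37·61727578052885 + 7672476547036 = 2291592864503781 → 68923626382729250/2291592864503781
APPEND 7: p_14 = 7·68923626382729250 + 1856563874468629 = 484321948553573379, q_14 = 7·2291592864503781 + 61727578052885 = 16102877629579352 → 484321948553573379/16102877629579352
APPEND 27: p_15 = 27·484321948553573379 + 68923626382729250 = 13145616237329210483, q_15 = 27·16102877629579352 + 2291592864503781 = 437069288863146285 → 13145616237329210483/437069288863146285
APPEND 19: p_16 = 19·13145616237329210483 + 484321948553573379 = 250251030457808572556, q_16 = 19·437069288863146285 + 16102877629579352 = 8320419366029358767 → 250251030457808572556/8320419366029358767
APPEND 40: p_17 = 40·250251030457808572556 + 13145616237329210483 = 10023186834549672112723, q_17 = 40·8320419366029358767 + 437069288863146285 = 333253843930037496965 → 10023186834549672112723/333253843930037496965
APPEND 31: p_18 = 31·10023186834549672112723 + 250251030457808572556 = 310969042901497644066969, q_18 = 31·333253843930037496965 + 8320419366029358767 = 10339189581197191764682 → 310969042901497644066969/10339189581197191764682

391/13
12151/404
16163537/537410
1911128450/63541757
49899891357/1659086165
650609716091/21631661902
230763027389977/7672476547036
68923626382729250/2291592864503781
484321948553573379/16102877629579352
13145616237329210483/437069288863146285
310969042901497644066969/10339189581197191764682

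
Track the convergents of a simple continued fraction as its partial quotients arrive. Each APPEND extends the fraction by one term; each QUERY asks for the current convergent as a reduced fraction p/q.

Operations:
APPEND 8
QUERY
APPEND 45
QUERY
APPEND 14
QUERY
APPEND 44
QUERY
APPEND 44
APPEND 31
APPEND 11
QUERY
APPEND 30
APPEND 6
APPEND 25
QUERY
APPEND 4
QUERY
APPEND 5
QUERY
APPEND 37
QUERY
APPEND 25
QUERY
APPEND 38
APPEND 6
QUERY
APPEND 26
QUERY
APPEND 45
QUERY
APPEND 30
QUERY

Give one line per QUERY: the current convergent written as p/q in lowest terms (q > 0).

8/1
361/45
5062/631
223089/27809
3361228455/418991533
15356401296982/1914241238561
62035815578725/7733030294793
325535479190607/40579392712526
12106848545631184/1509170560658255
302996749119970207/37769843409168901
69458896639746964507/8658349164063627859
1817457295948525576232/226553841485763400827
81855037214323397894947/10203581216023416665074
2457468573725650462424642/306333990322188263353047

APPEND 8: p_0 = 8·1 + 0 = 8, q_0 = 8·0 + 1 = 1 → 8/1
APPEND 45: p_1 = 45·8 + 1 = 361, q_1 = 45·1 + 0 = 45 → 361/45
APPEND 14: p_2 = 14·361 + 8 = 5062, q_2 = 14·45 + 1 = 631 → 5062/631
APPEND 44: p_3 = 44·5062 + 361 = 223089, q_3 = 44·631 + 45 = 27809 → 223089/27809
APPEND 44: p_4 = 44·223089 + 5062 = 9820978, q_4 = 44·27809 + 631 = 1224227 → 9820978/1224227
APPEND 31: p_5 = 31·9820978 + 223089 = 304673407, q_5 = 31·1224227 + 27809 = 37978846 → 304673407/37978846
APPEND 11: p_6 = 11·304673407 + 9820978 = 3361228455, q_6 = 11·37978846 + 1224227 = 418991533 → 3361228455/418991533
APPEND 30: p_7 = 30·3361228455 + 304673407 = 101141527057, q_7 = 30·418991533 + 37978846 = 12607724836 → 101141527057/12607724836
APPEND 6: p_8 = 6·101141527057 + 3361228455 = 610210390797, q_8 = 6·12607724836 + 418991533 = 76065340549 → 610210390797/76065340549
APPEND 25: p_9 = 25·610210390797 + 101141527057 = 15356401296982, q_9 = 25·76065340549 + 12607724836 = 1914241238561 → 15356401296982/1914241238561
APPEND 4: p_10 = 4·15356401296982 + 610210390797 = 62035815578725, q_10 = 4·1914241238561 + 76065340549 = 7733030294793 → 62035815578725/7733030294793
APPEND 5: p_11 = 5·62035815578725 + 15356401296982 = 325535479190607, q_11 = 5·7733030294793 + 1914241238561 = 40579392712526 → 325535479190607/40579392712526
APPEND 37: p_12 = 37·325535479190607 + 62035815578725 = 12106848545631184, q_12 = 37·40579392712526 + 7733030294793 = 1509170560658255 → 12106848545631184/1509170560658255
APPEND 25: p_13 = 25·12106848545631184 + 325535479190607 = 302996749119970207, q_13 = 25·1509170560658255 + 40579392712526 = 37769843409168901 → 302996749119970207/37769843409168901
APPEND 38: p_14 = 38·302996749119970207 + 12106848545631184 = 11525983315104499050, q_14 = 38·37769843409168901 + 1509170560658255 = 1436763220109076493 → 11525983315104499050/1436763220109076493
APPEND 6: p_15 = 6·11525983315104499050 + 302996749119970207 = 69458896639746964507, q_15 = 6·1436763220109076493 + 37769843409168901 = 8658349164063627859 → 69458896639746964507/8658349164063627859
APPEND 26: p_16 = 26·69458896639746964507 + 11525983315104499050 = 1817457295948525576232, q_16 = 26·8658349164063627859 + 1436763220109076493 = 226553841485763400827 → 1817457295948525576232/226553841485763400827
APPEND 45: p_17 = 45·1817457295948525576232 + 69458896639746964507 = 81855037214323397894947, q_17 = 45·226553841485763400827 + 8658349164063627859 = 10203581216023416665074 → 81855037214323397894947/10203581216023416665074
APPEND 30: p_18 = 30·81855037214323397894947 + 1817457295948525576232 = 2457468573725650462424642, q_18 = 30·10203581216023416665074 + 226553841485763400827 = 306333990322188263353047 → 2457468573725650462424642/306333990322188263353047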